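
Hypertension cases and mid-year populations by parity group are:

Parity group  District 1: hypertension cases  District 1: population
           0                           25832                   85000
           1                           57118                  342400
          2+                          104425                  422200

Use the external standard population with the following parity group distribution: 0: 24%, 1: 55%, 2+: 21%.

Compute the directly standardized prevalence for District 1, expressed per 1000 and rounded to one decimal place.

216.6

Parity-specific rates per 1000 for District 1: 303.906, 166.817, 247.335.
Standard weights: 0.24, 0.55, 0.21.
Standardized rate: 0.2400×303.906 + 0.5500×166.817 + 0.2100×247.335 = 216.6270 per 1000.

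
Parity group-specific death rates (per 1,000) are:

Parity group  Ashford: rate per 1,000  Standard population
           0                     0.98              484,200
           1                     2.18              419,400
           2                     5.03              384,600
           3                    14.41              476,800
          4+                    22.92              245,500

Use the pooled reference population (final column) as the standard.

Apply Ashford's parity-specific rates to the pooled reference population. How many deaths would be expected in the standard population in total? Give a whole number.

Expected deaths = Σ (standard pop × parity-specific rate ÷ 1,000)
= 484,200×0.98/1,000 + 419,400×2.18/1,000 + 384,600×5.03/1,000 + 476,800×14.41/1,000 + 245,500×22.92/1,000
= 474.52 + 914.29 + 1934.54 + 6870.69 + 5626.86 = 15820.89.

15821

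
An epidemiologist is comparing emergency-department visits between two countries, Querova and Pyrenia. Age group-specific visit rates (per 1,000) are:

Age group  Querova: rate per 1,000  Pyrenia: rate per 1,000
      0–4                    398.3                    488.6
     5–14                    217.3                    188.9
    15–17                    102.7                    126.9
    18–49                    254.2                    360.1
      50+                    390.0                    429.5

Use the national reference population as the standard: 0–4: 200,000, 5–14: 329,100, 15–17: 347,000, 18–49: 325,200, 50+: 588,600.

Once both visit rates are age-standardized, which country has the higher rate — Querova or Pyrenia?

Pyrenia

Standard total = 1,789,900; weights = 0.1117, 0.1839, 0.1939, 0.1817, 0.3288.
Querova: 0.1117×398.3 + 0.1839×217.3 + 0.1939×102.7 + 0.1817×254.2 + 0.3288×390.0 = 278.8034 per 1,000.
Pyrenia: 0.1117×488.6 + 0.1839×188.9 + 0.1939×126.9 + 0.1817×360.1 + 0.3288×429.5 = 320.5931 per 1,000.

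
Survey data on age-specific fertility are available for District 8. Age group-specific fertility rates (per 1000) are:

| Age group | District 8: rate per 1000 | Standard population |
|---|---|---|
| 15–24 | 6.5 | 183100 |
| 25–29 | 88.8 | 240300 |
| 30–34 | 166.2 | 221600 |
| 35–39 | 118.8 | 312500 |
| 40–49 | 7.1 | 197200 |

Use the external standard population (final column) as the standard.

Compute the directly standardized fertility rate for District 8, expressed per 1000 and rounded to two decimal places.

Standard total = 1154700; weights = 0.1586, 0.2081, 0.1919, 0.2706, 0.1708.
Standardized rate: 0.1586×6.5 + 0.2081×88.8 + 0.1919×166.2 + 0.2706×118.8 + 0.1708×7.1 = 84.7699 per 1000.

84.77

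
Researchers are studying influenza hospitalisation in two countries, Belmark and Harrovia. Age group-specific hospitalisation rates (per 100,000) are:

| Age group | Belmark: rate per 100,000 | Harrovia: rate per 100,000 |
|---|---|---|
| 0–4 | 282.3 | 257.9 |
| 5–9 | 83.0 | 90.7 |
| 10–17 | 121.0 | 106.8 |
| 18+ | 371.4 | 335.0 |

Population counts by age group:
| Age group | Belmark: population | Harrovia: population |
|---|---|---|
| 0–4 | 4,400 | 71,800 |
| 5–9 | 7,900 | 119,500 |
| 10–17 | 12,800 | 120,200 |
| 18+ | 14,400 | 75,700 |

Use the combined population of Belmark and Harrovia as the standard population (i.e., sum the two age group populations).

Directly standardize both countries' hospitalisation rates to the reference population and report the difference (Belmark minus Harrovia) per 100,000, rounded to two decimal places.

Combined standard total = 426,700; weights = 0.1786, 0.2986, 0.3117, 0.2112.
Belmark: 0.1786×282.3 + 0.2986×83.0 + 0.3117×121.0 + 0.2112×371.4 = 191.3326 per 100,000.
Harrovia: 0.1786×257.9 + 0.2986×90.7 + 0.3117×106.8 + 0.2112×335.0 = 177.1621 per 100,000.
Difference = 191.3326 − 177.1621 = 14.1705.

14.17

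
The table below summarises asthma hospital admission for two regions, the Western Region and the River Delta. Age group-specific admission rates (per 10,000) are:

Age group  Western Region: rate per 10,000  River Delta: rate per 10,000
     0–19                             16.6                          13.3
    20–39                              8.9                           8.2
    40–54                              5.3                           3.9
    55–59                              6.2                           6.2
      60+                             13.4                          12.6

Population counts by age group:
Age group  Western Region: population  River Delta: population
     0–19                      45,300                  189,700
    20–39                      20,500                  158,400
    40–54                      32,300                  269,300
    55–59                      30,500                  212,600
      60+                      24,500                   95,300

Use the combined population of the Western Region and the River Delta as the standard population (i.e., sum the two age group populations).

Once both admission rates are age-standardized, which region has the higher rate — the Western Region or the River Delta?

Western Region

Combined standard total = 1,078,400; weights = 0.2179, 0.1659, 0.2797, 0.2254, 0.1111.
The Western Region: 0.2179×16.6 + 0.1659×8.9 + 0.2797×5.3 + 0.2254×6.2 + 0.1111×13.4 = 9.4624 per 10,000.
The River Delta: 0.2179×13.3 + 0.1659×8.2 + 0.2797×3.9 + 0.2254×6.2 + 0.1111×12.6 = 8.1467 per 10,000.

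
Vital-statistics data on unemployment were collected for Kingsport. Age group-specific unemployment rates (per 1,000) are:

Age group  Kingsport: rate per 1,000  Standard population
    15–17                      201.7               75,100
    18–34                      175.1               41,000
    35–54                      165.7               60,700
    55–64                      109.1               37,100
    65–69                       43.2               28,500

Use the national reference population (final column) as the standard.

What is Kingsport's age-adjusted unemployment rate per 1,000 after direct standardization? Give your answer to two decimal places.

Standard total = 242,400; weights = 0.3098, 0.1691, 0.2504, 0.1531, 0.1176.
Standardized rate: 0.3098×201.7 + 0.1691×175.1 + 0.2504×165.7 + 0.1531×109.1 + 0.1176×43.2 = 155.3778 per 1,000.

155.38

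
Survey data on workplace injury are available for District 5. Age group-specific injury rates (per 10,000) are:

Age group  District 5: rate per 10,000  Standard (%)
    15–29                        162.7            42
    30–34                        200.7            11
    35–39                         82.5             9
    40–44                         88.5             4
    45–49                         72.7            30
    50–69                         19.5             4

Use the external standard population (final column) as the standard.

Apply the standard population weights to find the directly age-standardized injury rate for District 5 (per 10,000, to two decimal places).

123.97

Standard weights: 0.42, 0.11, 0.09, 0.04, 0.30, 0.04.
Standardized rate: 0.4200×162.7 + 0.1100×200.7 + 0.0900×82.5 + 0.0400×88.5 + 0.3000×72.7 + 0.0400×19.5 = 123.9660 per 10,000.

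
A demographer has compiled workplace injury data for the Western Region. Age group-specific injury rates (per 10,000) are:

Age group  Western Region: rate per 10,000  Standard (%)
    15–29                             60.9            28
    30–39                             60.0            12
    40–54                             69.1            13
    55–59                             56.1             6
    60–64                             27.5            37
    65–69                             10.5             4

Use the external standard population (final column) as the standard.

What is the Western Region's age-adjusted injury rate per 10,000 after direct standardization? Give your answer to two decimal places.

Standard weights: 0.28, 0.12, 0.13, 0.06, 0.37, 0.04.
Standardized rate: 0.2800×60.9 + 0.1200×60.0 + 0.1300×69.1 + 0.0600×56.1 + 0.3700×27.5 + 0.0400×10.5 = 47.1960 per 10,000.

47.20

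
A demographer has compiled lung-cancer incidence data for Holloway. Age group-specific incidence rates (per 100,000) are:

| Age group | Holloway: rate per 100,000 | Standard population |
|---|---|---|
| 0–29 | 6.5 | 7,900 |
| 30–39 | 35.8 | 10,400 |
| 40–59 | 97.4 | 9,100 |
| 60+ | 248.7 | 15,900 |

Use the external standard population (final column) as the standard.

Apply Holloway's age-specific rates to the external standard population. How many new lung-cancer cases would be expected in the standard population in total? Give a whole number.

53

Expected new lung-cancer cases = Σ (standard pop × age-specific rate ÷ 100,000)
= 7,900×6.5/100,000 + 10,400×35.8/100,000 + 9,100×97.4/100,000 + 15,900×248.7/100,000
= 0.51 + 3.72 + 8.86 + 39.54 = 52.64.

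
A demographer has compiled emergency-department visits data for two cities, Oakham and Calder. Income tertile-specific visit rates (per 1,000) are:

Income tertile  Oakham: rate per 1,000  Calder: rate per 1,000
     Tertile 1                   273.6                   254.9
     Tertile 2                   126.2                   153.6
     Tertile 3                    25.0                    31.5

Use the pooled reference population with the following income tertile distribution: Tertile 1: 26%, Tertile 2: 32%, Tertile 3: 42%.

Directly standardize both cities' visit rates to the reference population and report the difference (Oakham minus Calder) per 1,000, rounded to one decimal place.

-6.6

Standard weights: 0.26, 0.32, 0.42.
Oakham: 0.2600×273.6 + 0.3200×126.2 + 0.4200×25.0 = 122.0200 per 1,000.
Calder: 0.2600×254.9 + 0.3200×153.6 + 0.4200×31.5 = 128.6560 per 1,000.
Difference = 122.0200 − 128.6560 = -6.6360.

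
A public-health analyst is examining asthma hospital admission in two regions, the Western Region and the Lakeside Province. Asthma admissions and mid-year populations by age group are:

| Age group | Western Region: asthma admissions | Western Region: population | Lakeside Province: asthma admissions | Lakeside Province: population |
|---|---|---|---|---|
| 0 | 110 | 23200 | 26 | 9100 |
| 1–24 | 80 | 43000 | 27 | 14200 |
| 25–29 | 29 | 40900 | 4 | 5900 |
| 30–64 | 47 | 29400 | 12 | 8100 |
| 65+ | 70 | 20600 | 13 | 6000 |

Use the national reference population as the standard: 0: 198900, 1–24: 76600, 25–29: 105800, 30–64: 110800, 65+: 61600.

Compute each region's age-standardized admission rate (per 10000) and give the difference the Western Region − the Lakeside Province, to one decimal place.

8.4

Age-specific rates per 10000 for the Western Region: 47.41, 18.60, 7.09, 15.99, 33.98.
For the Lakeside Province: 28.57, 19.01, 6.78, 14.81, 21.67.
Standard total = 553700; weights = 0.3592, 0.1383, 0.1911, 0.2001, 0.1113.
The Western Region: 0.3592×47.41 + 0.1383×18.60 + 0.1911×7.09 + 0.2001×15.99 + 0.1113×33.98 = 27.9400 per 10000.
The Lakeside Province: 0.3592×28.57 + 0.1383×19.01 + 0.1911×6.78 + 0.2001×14.81 + 0.1113×21.67 = 19.5643 per 10000.
Difference = 27.9400 − 19.5643 = 8.3757.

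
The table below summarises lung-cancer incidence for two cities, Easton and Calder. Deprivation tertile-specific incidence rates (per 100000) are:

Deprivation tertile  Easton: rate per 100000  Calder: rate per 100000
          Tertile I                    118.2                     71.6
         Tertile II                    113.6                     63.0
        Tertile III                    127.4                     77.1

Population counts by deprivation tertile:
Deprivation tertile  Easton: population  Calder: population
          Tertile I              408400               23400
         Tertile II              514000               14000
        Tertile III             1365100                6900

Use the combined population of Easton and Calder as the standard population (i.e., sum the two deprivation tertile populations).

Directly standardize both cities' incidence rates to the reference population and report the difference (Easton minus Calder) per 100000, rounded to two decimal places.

49.68

Combined standard total = 2331800; weights = 0.1852, 0.2264, 0.5884.
Easton: 0.1852×118.2 + 0.2264×113.6 + 0.5884×127.4 = 122.5716 per 100000.
Calder: 0.1852×71.6 + 0.2264×63.0 + 0.5884×77.1 = 72.8888 per 100000.
Difference = 122.5716 − 72.8888 = 49.6828.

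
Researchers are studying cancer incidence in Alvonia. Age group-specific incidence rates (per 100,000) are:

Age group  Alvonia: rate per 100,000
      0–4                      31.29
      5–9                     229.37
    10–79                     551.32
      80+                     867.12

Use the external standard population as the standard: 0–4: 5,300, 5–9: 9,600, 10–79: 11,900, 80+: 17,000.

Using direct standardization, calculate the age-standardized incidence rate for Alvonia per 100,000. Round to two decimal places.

540.40

Standard total = 43,800; weights = 0.1210, 0.2192, 0.2717, 0.3881.
Standardized rate: 0.1210×31.29 + 0.2192×229.37 + 0.2717×551.32 + 0.3881×867.12 = 540.4004 per 100,000.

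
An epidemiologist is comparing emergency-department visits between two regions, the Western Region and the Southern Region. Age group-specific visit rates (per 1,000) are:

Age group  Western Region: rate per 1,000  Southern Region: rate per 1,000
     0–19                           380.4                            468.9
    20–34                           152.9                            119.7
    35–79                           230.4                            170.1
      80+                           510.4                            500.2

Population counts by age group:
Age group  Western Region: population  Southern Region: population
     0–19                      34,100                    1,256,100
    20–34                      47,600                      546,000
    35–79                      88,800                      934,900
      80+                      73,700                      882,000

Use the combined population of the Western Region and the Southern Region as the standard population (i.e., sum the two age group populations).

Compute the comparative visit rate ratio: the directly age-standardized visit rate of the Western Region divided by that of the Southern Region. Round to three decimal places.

0.983

Combined standard total = 3,863,200; weights = 0.3340, 0.1537, 0.2650, 0.2474.
The Western Region: 0.3340×380.4 + 0.1537×152.9 + 0.2650×230.4 + 0.2474×510.4 = 337.8555 per 1,000.
The Southern Region: 0.3340×468.9 + 0.1537×119.7 + 0.2650×170.1 + 0.2474×500.2 = 343.8086 per 1,000.
Ratio = 337.8555 ÷ 343.8086 = 0.98268.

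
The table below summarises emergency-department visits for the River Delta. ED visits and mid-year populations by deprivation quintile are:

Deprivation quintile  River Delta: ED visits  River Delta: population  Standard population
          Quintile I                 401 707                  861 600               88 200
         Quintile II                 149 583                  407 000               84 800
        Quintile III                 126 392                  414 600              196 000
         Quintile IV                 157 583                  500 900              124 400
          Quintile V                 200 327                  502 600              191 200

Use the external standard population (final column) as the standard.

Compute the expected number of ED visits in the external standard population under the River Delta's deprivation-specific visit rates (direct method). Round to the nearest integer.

Deprivation-specific rates per 1 000 for the River Delta: 466.234, 367.526, 304.853, 314.600, 398.581.
Expected ED visits = Σ (standard pop × deprivation-specific rate ÷ 1 000)
= 88 200×466.234/1 000 + 84 800×367.526/1 000 + 196 000×304.853/1 000 + 124 400×314.600/1 000 + 191 200×398.581/1 000
= 41121.82 + 31166.19 + 59751.16 + 39136.21 + 76208.76 = 247384.13.

247384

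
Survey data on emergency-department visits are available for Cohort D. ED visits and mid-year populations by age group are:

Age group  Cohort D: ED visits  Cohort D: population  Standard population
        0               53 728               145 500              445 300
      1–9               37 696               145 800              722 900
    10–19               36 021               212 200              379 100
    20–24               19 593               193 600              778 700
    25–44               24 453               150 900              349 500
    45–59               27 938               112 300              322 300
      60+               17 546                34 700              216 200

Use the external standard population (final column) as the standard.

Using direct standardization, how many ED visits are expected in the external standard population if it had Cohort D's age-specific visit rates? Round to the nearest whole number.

740635

Age-specific rates per 1 000 for Cohort D: 369.265, 258.546, 169.750, 101.204, 162.048, 248.780, 505.648.
Expected ED visits = Σ (standard pop × age-specific rate ÷ 1 000)
= 445 300×369.265/1 000 + 722 900×258.546/1 000 + 379 100×169.750/1 000 + 778 700×101.204/1 000 + 349 500×162.048/1 000 + 322 300×248.780/1 000 + 216 200×505.648/1 000
= 164433.53 + 186902.87 + 64352.31 + 78807.18 + 56635.68 + 80181.81 + 109321.19 = 740634.56.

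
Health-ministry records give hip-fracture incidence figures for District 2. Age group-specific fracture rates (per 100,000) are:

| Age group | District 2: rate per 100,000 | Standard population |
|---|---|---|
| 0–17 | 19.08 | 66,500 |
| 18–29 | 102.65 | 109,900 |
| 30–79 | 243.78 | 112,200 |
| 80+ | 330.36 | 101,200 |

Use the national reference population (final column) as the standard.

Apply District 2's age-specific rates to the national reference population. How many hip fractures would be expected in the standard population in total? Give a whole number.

Expected hip fractures = Σ (standard pop × age-specific rate ÷ 100,000)
= 66,500×19.08/100,000 + 109,900×102.65/100,000 + 112,200×243.78/100,000 + 101,200×330.36/100,000
= 12.69 + 112.81 + 273.52 + 334.32 = 733.35.

733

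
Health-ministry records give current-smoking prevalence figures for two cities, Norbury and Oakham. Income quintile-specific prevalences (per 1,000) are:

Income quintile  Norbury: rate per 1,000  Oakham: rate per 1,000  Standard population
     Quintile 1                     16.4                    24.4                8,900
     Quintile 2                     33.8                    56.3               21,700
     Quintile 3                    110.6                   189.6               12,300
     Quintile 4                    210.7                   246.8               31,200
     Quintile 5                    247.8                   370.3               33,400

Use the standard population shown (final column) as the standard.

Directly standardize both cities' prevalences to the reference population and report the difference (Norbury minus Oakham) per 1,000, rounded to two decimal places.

Standard total = 107,500; weights = 0.0828, 0.2019, 0.1144, 0.2902, 0.3107.
Norbury: 0.0828×16.4 + 0.2019×33.8 + 0.1144×110.6 + 0.2902×210.7 + 0.3107×247.8 = 158.9782 per 1,000.
Oakham: 0.0828×24.4 + 0.2019×56.3 + 0.1144×189.6 + 0.2902×246.8 + 0.3107×370.3 = 221.7593 per 1,000.
Difference = 158.9782 − 221.7593 = -62.7811.

-62.78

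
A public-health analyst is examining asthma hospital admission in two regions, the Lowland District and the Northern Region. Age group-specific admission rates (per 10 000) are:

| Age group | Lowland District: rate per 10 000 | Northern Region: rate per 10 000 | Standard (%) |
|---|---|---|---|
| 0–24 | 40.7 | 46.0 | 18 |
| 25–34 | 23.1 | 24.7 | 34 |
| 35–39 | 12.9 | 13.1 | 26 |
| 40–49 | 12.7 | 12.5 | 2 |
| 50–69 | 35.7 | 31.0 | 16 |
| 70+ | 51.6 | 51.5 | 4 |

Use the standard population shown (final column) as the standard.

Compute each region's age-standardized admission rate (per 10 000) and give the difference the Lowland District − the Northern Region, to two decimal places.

-0.79

Standard weights: 0.18, 0.34, 0.26, 0.02, 0.16, 0.04.
The Lowland District: 0.1800×40.7 + 0.3400×23.1 + 0.2600×12.9 + 0.0200×12.7 + 0.1600×35.7 + 0.0400×51.6 = 26.5640 per 10 000.
The Northern Region: 0.1800×46.0 + 0.3400×24.7 + 0.2600×13.1 + 0.0200×12.5 + 0.1600×31.0 + 0.0400×51.5 = 27.3540 per 10 000.
Difference = 26.5640 − 27.3540 = -0.7900.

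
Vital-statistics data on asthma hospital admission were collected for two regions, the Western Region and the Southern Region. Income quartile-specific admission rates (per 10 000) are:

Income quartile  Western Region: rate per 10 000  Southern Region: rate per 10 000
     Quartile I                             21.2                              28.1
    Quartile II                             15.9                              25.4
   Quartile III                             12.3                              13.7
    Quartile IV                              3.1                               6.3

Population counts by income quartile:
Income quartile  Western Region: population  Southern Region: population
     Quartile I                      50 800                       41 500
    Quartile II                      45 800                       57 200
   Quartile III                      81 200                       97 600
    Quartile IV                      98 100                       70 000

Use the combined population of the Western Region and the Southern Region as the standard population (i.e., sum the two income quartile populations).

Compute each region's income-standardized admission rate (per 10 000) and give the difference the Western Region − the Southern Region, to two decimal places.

-4.43

Combined standard total = 542 200; weights = 0.1702, 0.1900, 0.3298, 0.3100.
The Western Region: 0.1702×21.2 + 0.1900×15.9 + 0.3298×12.3 + 0.3100×3.1 = 11.6466 per 10 000.
The Southern Region: 0.1702×28.1 + 0.1900×25.4 + 0.3298×13.7 + 0.3100×6.3 = 16.0797 per 10 000.
Difference = 11.6466 − 16.0797 = -4.4331.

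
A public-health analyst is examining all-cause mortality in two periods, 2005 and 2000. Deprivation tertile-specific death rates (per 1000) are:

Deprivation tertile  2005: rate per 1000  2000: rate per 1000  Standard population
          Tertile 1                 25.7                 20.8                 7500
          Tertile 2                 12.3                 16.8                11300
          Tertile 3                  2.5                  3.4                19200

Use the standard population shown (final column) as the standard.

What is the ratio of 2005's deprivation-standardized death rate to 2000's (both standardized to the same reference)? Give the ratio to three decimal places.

Standard total = 38000; weights = 0.1974, 0.2974, 0.5053.
2005: 0.1974×25.7 + 0.2974×12.3 + 0.5053×2.5 = 9.9932 per 1000.
2000: 0.1974×20.8 + 0.2974×16.8 + 0.5053×3.4 = 10.8189 per 1000.
Ratio = 9.9932 ÷ 10.8189 = 0.92367.

0.924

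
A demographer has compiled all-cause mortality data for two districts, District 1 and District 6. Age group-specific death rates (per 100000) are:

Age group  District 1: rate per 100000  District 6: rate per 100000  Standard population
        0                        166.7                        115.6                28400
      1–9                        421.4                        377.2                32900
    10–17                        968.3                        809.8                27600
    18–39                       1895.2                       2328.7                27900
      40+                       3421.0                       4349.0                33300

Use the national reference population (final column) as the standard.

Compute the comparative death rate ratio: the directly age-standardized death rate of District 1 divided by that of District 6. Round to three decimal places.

0.856

Standard total = 150100; weights = 0.1892, 0.2192, 0.1839, 0.1859, 0.2219.
District 1: 0.1892×166.7 + 0.2192×421.4 + 0.1839×968.3 + 0.1859×1895.2 + 0.2219×3421.0 = 1413.1832 per 100000.
District 6: 0.1892×115.6 + 0.2192×377.2 + 0.1839×809.8 + 0.1859×2328.7 + 0.2219×4349.0 = 1651.1381 per 100000.
Ratio = 1413.1832 ÷ 1651.1381 = 0.85588.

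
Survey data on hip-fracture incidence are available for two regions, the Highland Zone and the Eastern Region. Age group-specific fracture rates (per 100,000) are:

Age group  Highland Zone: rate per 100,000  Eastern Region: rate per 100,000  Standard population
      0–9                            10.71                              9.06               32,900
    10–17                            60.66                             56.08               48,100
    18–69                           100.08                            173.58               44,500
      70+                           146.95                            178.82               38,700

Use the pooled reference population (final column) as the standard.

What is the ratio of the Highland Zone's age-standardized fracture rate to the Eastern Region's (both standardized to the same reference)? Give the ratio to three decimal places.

0.760

Standard total = 164,200; weights = 0.2004, 0.2929, 0.2710, 0.2357.
The Highland Zone: 0.2004×10.71 + 0.2929×60.66 + 0.2710×100.08 + 0.2357×146.95 = 81.6725 per 100,000.
The Eastern Region: 0.2004×9.06 + 0.2929×56.08 + 0.2710×173.58 + 0.2357×178.82 = 107.4310 per 100,000.
Ratio = 81.6725 ÷ 107.4310 = 0.76023.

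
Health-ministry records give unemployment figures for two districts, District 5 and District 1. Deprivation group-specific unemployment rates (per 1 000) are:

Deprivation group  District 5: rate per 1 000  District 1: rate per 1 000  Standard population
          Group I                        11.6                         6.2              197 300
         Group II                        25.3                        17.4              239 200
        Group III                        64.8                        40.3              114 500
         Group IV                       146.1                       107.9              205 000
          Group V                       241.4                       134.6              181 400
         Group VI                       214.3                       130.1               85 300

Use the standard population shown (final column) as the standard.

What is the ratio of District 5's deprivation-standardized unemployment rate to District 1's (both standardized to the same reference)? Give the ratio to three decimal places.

1.594

Standard total = 1 022 700; weights = 0.1929, 0.2339, 0.1120, 0.2004, 0.1774, 0.0834.
District 5: 0.1929×11.6 + 0.2339×25.3 + 0.1120×64.8 + 0.2004×146.1 + 0.1774×241.4 + 0.0834×214.3 = 105.3880 per 1 000.
District 1: 0.1929×6.2 + 0.2339×17.4 + 0.1120×40.3 + 0.2004×107.9 + 0.1774×134.6 + 0.0834×130.1 = 66.1320 per 1 000.
Ratio = 105.3880 ÷ 66.1320 = 1.59360.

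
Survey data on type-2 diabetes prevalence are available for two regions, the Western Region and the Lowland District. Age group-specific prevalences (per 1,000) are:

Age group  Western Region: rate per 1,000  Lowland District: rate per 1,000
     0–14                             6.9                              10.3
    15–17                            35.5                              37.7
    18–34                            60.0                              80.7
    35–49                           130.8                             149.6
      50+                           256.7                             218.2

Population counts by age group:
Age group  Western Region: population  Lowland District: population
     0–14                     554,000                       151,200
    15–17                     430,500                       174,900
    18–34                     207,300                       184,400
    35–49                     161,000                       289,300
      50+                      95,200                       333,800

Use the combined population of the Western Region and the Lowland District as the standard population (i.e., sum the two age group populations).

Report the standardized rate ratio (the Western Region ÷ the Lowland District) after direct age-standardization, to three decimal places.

Combined standard total = 2,581,600; weights = 0.2732, 0.2345, 0.1517, 0.1744, 0.1662.
The Western Region: 0.2732×6.9 + 0.2345×35.5 + 0.1517×60.0 + 0.1744×130.8 + 0.1662×256.7 = 84.7858 per 1,000.
The Lowland District: 0.2732×10.3 + 0.2345×37.7 + 0.1517×80.7 + 0.1744×149.6 + 0.1662×218.2 = 86.2527 per 1,000.
Ratio = 84.7858 ÷ 86.2527 = 0.98299.

0.983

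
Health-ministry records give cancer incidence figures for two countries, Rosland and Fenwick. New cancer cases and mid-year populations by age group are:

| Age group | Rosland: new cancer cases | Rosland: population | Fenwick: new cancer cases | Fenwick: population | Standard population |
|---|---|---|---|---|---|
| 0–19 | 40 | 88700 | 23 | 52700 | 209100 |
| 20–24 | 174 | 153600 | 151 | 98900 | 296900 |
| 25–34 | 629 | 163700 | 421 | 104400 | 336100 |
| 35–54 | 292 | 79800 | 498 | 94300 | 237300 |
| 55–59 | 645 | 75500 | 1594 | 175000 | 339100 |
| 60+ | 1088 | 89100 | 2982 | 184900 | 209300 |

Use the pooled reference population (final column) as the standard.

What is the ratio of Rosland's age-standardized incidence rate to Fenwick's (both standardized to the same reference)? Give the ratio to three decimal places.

0.836

Age-specific rates per 100000 for Rosland: 45.10, 113.28, 384.24, 365.91, 854.30, 1221.10.
For Fenwick: 43.64, 152.68, 403.26, 528.10, 910.86, 1612.76.
Standard total = 1627800; weights = 0.1285, 0.1824, 0.2065, 0.1458, 0.2083, 0.1286.
Rosland: 0.1285×45.10 + 0.1824×113.28 + 0.2065×384.24 + 0.1458×365.91 + 0.2083×854.30 + 0.1286×1221.10 = 494.1075 per 100000.
Fenwick: 0.1285×43.64 + 0.1824×152.68 + 0.2065×403.26 + 0.1458×528.10 + 0.2083×910.86 + 0.1286×1612.76 = 590.8174 per 100000.
Ratio = 494.1075 ÷ 590.8174 = 0.83631.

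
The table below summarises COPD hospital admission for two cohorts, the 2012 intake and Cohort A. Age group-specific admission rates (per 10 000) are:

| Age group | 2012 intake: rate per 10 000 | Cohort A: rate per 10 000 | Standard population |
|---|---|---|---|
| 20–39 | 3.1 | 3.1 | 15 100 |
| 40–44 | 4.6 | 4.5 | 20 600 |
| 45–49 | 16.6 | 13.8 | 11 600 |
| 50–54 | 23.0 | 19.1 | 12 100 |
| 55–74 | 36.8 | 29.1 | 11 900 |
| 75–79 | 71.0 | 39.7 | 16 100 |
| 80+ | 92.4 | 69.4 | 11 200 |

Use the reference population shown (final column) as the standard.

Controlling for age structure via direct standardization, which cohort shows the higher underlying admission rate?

2012 intake

Standard total = 98 600; weights = 0.1531, 0.2089, 0.1176, 0.1227, 0.1207, 0.1633, 0.1136.
The 2012 intake: 0.1531×3.1 + 0.2089×4.6 + 0.1176×16.6 + 0.1227×23.0 + 0.1207×36.8 + 0.1633×71.0 + 0.1136×92.4 = 32.7417 per 10 000.
Cohort A: 0.1531×3.1 + 0.2089×4.5 + 0.1176×13.8 + 0.1227×19.1 + 0.1207×29.1 + 0.1633×39.7 + 0.1136×69.4 = 23.2600 per 10 000.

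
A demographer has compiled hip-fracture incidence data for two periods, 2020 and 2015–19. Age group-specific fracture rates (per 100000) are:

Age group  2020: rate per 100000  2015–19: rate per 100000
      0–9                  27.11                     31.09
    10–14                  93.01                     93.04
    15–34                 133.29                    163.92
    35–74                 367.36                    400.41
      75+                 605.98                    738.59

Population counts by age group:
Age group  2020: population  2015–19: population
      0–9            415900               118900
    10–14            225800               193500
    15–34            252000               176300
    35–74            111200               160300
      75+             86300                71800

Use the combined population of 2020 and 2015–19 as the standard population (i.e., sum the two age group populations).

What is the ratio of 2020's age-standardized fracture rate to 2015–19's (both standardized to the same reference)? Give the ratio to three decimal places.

Combined standard total = 1812000; weights = 0.2951, 0.2314, 0.2364, 0.1498, 0.0873.
2020: 0.2951×27.11 + 0.2314×93.01 + 0.2364×133.29 + 0.1498×367.36 + 0.0873×605.98 = 168.9455 per 100000.
2015–19: 0.2951×31.09 + 0.2314×93.04 + 0.2364×163.92 + 0.1498×400.41 + 0.0873×738.59 = 193.8896 per 100000.
Ratio = 168.9455 ÷ 193.8896 = 0.87135.

0.871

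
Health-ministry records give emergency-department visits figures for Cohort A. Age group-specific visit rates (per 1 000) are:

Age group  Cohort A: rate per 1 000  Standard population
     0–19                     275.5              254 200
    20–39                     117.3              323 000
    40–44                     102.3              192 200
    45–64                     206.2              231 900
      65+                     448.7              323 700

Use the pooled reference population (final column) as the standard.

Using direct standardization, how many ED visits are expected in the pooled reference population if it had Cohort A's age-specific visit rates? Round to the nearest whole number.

Expected ED visits = Σ (standard pop × age-specific rate ÷ 1 000)
= 254 200×275.5/1 000 + 323 000×117.3/1 000 + 192 200×102.3/1 000 + 231 900×206.2/1 000 + 323 700×448.7/1 000
= 70032.10 + 37887.90 + 19662.06 + 47817.78 + 145244.19 = 320644.03.

320644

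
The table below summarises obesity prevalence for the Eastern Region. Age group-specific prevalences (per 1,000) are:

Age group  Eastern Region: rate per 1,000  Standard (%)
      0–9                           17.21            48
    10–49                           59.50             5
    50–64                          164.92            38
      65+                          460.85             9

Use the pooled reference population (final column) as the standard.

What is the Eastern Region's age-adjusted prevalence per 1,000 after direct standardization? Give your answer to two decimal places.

Standard weights: 0.48, 0.05, 0.38, 0.09.
Standardized rate: 0.4800×17.21 + 0.0500×59.50 + 0.3800×164.92 + 0.0900×460.85 = 115.3819 per 1,000.

115.38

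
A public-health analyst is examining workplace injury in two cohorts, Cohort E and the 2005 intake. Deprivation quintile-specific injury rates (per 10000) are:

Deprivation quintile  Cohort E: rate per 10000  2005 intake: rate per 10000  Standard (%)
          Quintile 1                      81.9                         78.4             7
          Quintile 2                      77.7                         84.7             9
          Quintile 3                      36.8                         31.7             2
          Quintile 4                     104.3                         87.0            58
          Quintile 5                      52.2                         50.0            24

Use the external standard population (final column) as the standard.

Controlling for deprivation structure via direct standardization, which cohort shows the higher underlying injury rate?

Cohort E

Standard weights: 0.07, 0.09, 0.02, 0.58, 0.24.
Cohort E: 0.0700×81.9 + 0.0900×77.7 + 0.0200×36.8 + 0.5800×104.3 + 0.2400×52.2 = 86.4840 per 10000.
The 2005 intake: 0.0700×78.4 + 0.0900×84.7 + 0.0200×31.7 + 0.5800×87.0 + 0.2400×50.0 = 76.2050 per 10000.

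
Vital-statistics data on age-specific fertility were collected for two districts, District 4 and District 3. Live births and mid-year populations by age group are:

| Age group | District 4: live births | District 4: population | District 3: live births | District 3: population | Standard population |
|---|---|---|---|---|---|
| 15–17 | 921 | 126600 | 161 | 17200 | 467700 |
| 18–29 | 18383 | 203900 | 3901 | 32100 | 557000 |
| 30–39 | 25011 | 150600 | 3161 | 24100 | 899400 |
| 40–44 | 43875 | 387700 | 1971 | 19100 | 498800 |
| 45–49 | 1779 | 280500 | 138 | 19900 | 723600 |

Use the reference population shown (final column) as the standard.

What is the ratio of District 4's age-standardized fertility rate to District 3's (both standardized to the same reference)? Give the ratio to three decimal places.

1.071

Age-specific rates per 1000 for District 4: 7.275, 90.157, 166.076, 113.167, 6.342.
For District 3: 9.360, 121.526, 131.162, 103.194, 6.935.
Standard total = 3146500; weights = 0.1486, 0.1770, 0.2858, 0.1585, 0.2300.
District 4: 0.1486×7.275 + 0.1770×90.157 + 0.2858×166.076 + 0.1585×113.167 + 0.2300×6.342 = 83.9109 per 1000.
District 3: 0.1486×9.360 + 0.1770×121.526 + 0.2858×131.162 + 0.1585×103.194 + 0.2300×6.935 = 78.3493 per 1000.
Ratio = 83.9109 ÷ 78.3493 = 1.07098.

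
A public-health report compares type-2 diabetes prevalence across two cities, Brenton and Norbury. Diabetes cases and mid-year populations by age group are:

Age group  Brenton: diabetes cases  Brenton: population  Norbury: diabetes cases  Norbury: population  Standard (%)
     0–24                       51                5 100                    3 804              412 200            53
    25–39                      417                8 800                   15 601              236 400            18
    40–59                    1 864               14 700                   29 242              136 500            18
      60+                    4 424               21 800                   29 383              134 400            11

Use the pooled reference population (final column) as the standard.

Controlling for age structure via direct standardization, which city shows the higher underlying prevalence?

Norbury

Age-specific rates per 1 000 for Brenton: 10.000, 47.386, 126.803, 202.936.
For Norbury: 9.229, 65.994, 214.227, 218.624.
Standard weights: 0.53, 0.18, 0.18, 0.11.
Brenton: 0.5300×10.000 + 0.1800×47.386 + 0.1800×126.803 + 0.1100×202.936 = 58.9770 per 1 000.
Norbury: 0.5300×9.229 + 0.1800×65.994 + 0.1800×214.227 + 0.1100×218.624 = 79.3795 per 1 000.
The crude rates (134.05 vs 84.86) would put Brenton higher, but that reflects its age composition; once standardized to a common age structure, Norbury has the higher underlying rate.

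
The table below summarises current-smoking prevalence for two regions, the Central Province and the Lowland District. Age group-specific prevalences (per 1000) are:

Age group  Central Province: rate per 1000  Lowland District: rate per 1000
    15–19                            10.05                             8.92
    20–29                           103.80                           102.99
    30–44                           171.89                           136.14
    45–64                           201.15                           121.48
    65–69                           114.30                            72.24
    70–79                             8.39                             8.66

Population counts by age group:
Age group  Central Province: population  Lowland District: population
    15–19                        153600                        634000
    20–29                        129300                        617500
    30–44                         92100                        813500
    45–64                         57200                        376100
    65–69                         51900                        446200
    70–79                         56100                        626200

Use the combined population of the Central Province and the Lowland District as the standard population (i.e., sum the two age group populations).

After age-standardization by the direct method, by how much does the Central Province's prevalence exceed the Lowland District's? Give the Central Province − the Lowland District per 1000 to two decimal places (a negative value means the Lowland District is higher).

Combined standard total = 4053700; weights = 0.1943, 0.1842, 0.2234, 0.1069, 0.1229, 0.1683.
The Central Province: 0.1943×10.05 + 0.1842×103.80 + 0.2234×171.89 + 0.1069×201.15 + 0.1229×114.30 + 0.1683×8.39 = 96.4335 per 1000.
The Lowland District: 0.1943×8.92 + 0.1842×102.99 + 0.2234×136.14 + 0.1069×121.48 + 0.1229×72.24 + 0.1683×8.66 = 74.4395 per 1000.
Difference = 96.4335 − 74.4395 = 21.9940.

21.99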